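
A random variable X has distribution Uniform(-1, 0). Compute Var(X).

For X ~ Uniform(-1, 0):
Var(X) = \frac{1}{12}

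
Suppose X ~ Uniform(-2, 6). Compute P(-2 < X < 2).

P(-2 < X < 2) = ∫_{-2}^{2} f(x) dx
where f(x) = \frac{1}{8}
= \frac{1}{2}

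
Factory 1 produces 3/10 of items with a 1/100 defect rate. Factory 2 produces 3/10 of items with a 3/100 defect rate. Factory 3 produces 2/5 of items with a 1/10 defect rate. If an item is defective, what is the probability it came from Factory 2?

Using Bayes' theorem:
P(F1) = 3/10, P(D|F1) = 1/100
P(F2) = 3/10, P(D|F2) = 3/100
P(F3) = 2/5, P(D|F3) = 1/10
P(D) = P(D|F1)P(F1) + P(D|F2)P(F2) + P(D|F3)P(F3)
     = \frac{13}{250}
P(F2|D) = P(D|F2)P(F2) / P(D)
= \frac{9}{52}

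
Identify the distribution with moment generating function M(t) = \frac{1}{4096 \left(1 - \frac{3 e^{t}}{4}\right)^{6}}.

The MGF M(t) = \frac{1}{4096 \left(1 - \frac{3 e^{t}}{4}\right)^{6}} is the standard form for the NegativeBinomial distribution.
Comparing with the known MGF formula identifies: NegBin(r=6, p=1/4), X = failures before r-th success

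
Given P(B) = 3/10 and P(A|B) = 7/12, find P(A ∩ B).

By definition, P(A|B) = P(A ∩ B) / P(B)
So P(A ∩ B) = P(A|B) × P(B)
= 7/12 × 3/10
= 7/40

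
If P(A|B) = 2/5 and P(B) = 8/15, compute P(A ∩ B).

By definition, P(A|B) = P(A ∩ B) / P(B)
So P(A ∩ B) = P(A|B) × P(B)
= 2/5 × 8/15
= 16/75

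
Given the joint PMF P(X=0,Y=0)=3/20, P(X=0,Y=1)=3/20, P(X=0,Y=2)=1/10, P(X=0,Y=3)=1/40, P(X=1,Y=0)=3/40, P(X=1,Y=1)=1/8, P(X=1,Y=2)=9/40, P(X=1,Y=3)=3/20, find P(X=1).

P(X=1) = P(X=1,Y=0) + P(X=1,Y=1) + P(X=1,Y=2) + P(X=1,Y=3)
= 3/40 + 1/8 + 9/40 + 3/20
= 23/40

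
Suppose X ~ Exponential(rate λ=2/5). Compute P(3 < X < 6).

P(3 < X < 6) = ∫_{3}^{6} f(x) dx
where f(x) = \frac{2 e^{- \frac{2 x}{5}}}{5}
= - \frac{1 - e^{\frac{6}{5}}}{e^{\frac{12}{5}}}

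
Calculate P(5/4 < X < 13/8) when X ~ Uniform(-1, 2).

P(5/4 < X < 13/8) = ∫_{5/4}^{13/8} f(x) dx
where f(x) = \frac{1}{3}
= \frac{1}{8}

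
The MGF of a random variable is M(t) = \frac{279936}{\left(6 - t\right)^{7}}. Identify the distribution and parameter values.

The MGF M(t) = \frac{279936}{\left(6 - t\right)^{7}} is the standard form for the Gamma distribution.
Comparing with the known MGF formula identifies: Gamma(shape α=7, rate β=6)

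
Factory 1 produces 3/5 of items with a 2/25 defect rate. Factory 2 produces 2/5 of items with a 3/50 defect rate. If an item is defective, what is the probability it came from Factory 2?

Using Bayes' theorem:
P(F1) = 3/5, P(D|F1) = 2/25
P(F2) = 2/5, P(D|F2) = 3/50
P(D) = P(D|F1)P(F1) + P(D|F2)P(F2)
     = \frac{9}{125}
P(F2|D) = P(D|F2)P(F2) / P(D)
= \frac{1}{3}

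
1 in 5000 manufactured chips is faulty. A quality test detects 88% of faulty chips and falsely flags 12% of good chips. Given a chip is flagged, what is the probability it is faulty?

Let D = the rare event, + = positive/flagged.
P(D) = 1/5000
P(+|D) = 88/100 = 22/25
P(+|D') = 12/100 = 3/25
P(+) = P(+|D)P(D) + P(+|D')P(D')
     = \frac{22}{25} × \frac{1}{5000} + \frac{3}{25} × \frac{4999}{5000}
     = \frac{15019}{125000}
P(D|+) = P(+|D)P(D)/P(+) = \frac{22}{15019}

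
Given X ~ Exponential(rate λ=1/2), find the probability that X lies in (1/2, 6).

P(1/2 < X < 6) = ∫_{1/2}^{6} f(x) dx
where f(x) = \frac{e^{- \frac{x}{2}}}{2}
= - \frac{1}{e^{3}} + e^{- \frac{1}{4}}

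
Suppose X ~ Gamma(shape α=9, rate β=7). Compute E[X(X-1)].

E[X(X-1)] = E[X² - X] = E[X²] - E[X]
E[X] = \frac{9}{7}
E[X²] = Var(X) + (E[X])² = \frac{9}{49} + (\frac{9}{7})² = \frac{90}{49}
E[X(X-1)] = \frac{90}{49} - \frac{9}{7} = \frac{27}{49}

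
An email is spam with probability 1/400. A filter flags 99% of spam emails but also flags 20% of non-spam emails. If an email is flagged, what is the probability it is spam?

Let D = the rare event, + = positive/flagged.
P(D) = 1/400
P(+|D) = 99/100
P(+|D') = 20/100 = 1/5
P(+) = P(+|D)P(D) + P(+|D')P(D')
     = \frac{99}{100} × \frac{1}{400} + \frac{1}{5} × \frac{399}{400}
     = \frac{8079}{40000}
P(D|+) = P(+|D)P(D)/P(+) = \frac{33}{2693}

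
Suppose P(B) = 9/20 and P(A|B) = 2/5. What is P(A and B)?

By definition, P(A|B) = P(A ∩ B) / P(B)
So P(A ∩ B) = P(A|B) × P(B)
= 2/5 × 9/20
= 9/50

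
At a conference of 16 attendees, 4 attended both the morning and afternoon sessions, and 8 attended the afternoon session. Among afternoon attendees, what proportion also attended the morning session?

P(A ∩ B) = 4/16 = 1/4
P(B) = 8/16 = 1/2
P(A|B) = P(A ∩ B) / P(B) = (1/4) / (1/2) = 1/2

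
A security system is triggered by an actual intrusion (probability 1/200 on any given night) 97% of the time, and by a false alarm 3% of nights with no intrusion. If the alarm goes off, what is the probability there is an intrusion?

Let D = the rare event, + = positive/flagged.
P(D) = 1/200
P(+|D) = 97/100
P(+|D') = 3/100
P(+) = P(+|D)P(D) + P(+|D')P(D')
     = \frac{97}{100} × \frac{1}{200} + \frac{3}{100} × \frac{199}{200}
     = \frac{347}{10000}
P(D|+) = P(+|D)P(D)/P(+) = \frac{97}{694}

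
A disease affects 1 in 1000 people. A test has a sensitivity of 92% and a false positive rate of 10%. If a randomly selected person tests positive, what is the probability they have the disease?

Let D = the rare event, + = positive/flagged.
P(D) = 1/1000
P(+|D) = 92/100 = 23/25
P(+|D') = 10/100 = 1/10
P(+) = P(+|D)P(D) + P(+|D')P(D')
     = \frac{23}{25} × \frac{1}{1000} + \frac{1}{10} × \frac{999}{1000}
     = \frac{5041}{50000}
P(D|+) = P(+|D)P(D)/P(+) = \frac{46}{5041}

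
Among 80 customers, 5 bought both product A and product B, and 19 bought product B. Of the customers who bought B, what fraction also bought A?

P(A ∩ B) = 5/80 = 1/16
P(B) = 19/80
P(A|B) = P(A ∩ B) / P(B) = (1/16) / (19/80) = 5/19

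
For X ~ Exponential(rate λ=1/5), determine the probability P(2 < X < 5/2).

P(2 < X < 5/2) = ∫_{2}^{5/2} f(x) dx
where f(x) = \frac{e^{- \frac{x}{5}}}{5}
= - \frac{1}{e^{\frac{1}{2}}} + e^{- \frac{2}{5}}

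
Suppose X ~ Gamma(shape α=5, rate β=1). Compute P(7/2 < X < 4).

P(7/2 < X < 4) = ∫_{7/2}^{4} f(x) dx
where f(x) = \frac{x^{4} e^{- x}}{24}
= - \frac{103}{3 e^{4}} + \frac{3075}{128 e^{\frac{7}{2}}}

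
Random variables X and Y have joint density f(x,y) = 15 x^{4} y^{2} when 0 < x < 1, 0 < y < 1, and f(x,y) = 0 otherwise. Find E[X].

E[X] = ∫_0^1 ∫_0^1 x × f(x,y) dy dx
= ∫_0^1 ∫_0^1 x × (15 x^{4} y^{2}) dy dx
= \frac{5}{6}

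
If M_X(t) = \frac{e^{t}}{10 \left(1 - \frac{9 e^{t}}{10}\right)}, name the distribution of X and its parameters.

The MGF M(t) = \frac{e^{t}}{10 \left(1 - \frac{9 e^{t}}{10}\right)} is the standard form for the Geometric distribution.
Comparing with the known MGF formula identifies: Geometric(p=1/10), X = trial number of first success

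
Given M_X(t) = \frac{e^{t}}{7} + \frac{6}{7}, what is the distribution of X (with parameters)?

The MGF M(t) = \frac{e^{t}}{7} + \frac{6}{7} is the standard form for the Bernoulli distribution.
Comparing with the known MGF formula identifies: Bernoulli(p=1/7)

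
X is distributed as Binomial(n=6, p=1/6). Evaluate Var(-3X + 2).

For X ~ Binomial(n=6, p=1/6):
Var(X) = \frac{5}{6}
Var(-3X + 2) = (-3)² × Var(X) = 9 × \frac{5}{6} = \frac{15}{2}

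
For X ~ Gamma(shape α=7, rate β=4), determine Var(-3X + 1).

For X ~ Gamma(shape α=7, rate β=4):
Var(X) = \frac{7}{16}
Var(-3X + 1) = (-3)² × Var(X) = 9 × \frac{7}{16} = \frac{63}{16}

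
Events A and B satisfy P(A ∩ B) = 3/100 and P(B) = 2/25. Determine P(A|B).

P(A|B) = P(A ∩ B) / P(B)
= (3/100) / (2/25)
= 3/8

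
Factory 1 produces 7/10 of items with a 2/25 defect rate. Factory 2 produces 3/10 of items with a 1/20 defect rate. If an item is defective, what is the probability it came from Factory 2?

Using Bayes' theorem:
P(F1) = 7/10, P(D|F1) = 2/25
P(F2) = 3/10, P(D|F2) = 1/20
P(D) = P(D|F1)P(F1) + P(D|F2)P(F2)
     = \frac{71}{1000}
P(F2|D) = P(D|F2)P(F2) / P(D)
= \frac{15}{71}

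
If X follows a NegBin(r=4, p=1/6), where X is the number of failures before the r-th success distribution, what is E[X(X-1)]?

E[X(X-1)] = E[X² - X] = E[X²] - E[X]
E[X] = 20
E[X²] = Var(X) + (E[X])² = 120 + (20)² = 520
E[X(X-1)] = 520 - 20 = 500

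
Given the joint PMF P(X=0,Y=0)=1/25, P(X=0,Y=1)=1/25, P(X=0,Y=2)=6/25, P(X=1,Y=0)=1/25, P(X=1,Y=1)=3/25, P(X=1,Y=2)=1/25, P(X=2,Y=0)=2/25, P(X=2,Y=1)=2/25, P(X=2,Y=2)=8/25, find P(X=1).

P(X=1) = P(X=1,Y=0) + P(X=1,Y=1) + P(X=1,Y=2)
= 1/25 + 3/25 + 1/25
= 1/5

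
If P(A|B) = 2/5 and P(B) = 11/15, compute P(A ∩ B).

By definition, P(A|B) = P(A ∩ B) / P(B)
So P(A ∩ B) = P(A|B) × P(B)
= 2/5 × 11/15
= 22/75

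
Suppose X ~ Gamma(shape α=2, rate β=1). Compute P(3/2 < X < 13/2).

P(3/2 < X < 13/2) = ∫_{3/2}^{13/2} f(x) dx
where f(x) = x e^{- x}
= \frac{5 \left(-3 + e^{5}\right)}{2 e^{\frac{13}{2}}}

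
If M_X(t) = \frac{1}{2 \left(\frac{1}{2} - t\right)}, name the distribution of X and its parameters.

The MGF M(t) = \frac{1}{2 \left(\frac{1}{2} - t\right)} is the standard form for the Exponential distribution.
Comparing with the known MGF formula identifies: Exponential(rate λ=1/2)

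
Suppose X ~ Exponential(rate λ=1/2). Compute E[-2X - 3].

For X ~ Exponential(rate λ=1/2):
E[X] = 2
E[-2X - 3] = -2 × E[X] - 3 = -7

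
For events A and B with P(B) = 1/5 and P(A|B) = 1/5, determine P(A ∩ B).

By definition, P(A|B) = P(A ∩ B) / P(B)
So P(A ∩ B) = P(A|B) × P(B)
= 1/5 × 1/5
= 1/25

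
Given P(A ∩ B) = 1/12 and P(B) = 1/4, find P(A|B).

P(A|B) = P(A ∩ B) / P(B)
= (1/12) / (1/4)
= 1/3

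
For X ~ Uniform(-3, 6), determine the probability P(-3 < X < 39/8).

P(-3 < X < 39/8) = ∫_{-3}^{39/8} f(x) dx
where f(x) = \frac{1}{9}
= \frac{7}{8}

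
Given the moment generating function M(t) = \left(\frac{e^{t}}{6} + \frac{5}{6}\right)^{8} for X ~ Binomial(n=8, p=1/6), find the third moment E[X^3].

To find E[X^3], compute M^(3)(0):
M^(1)(t) = \frac{4 \left(\frac{e^{t}}{6} + \frac{5}{6}\right)^{7} e^{t}}{3}
M^(2)(t) = \frac{4 \left(\frac{e^{t}}{6} + \frac{5}{6}\right)^{7} e^{t}}{3} + \frac{14 \left(\frac{e^{t}}{6} + \frac{5}{6}\right)^{6} e^{2 t}}{9}
M^(3)(t) = \frac{4 \left(\frac{e^{t}}{6} + \frac{5}{6}\right)^{7} e^{t}}{3} + \frac{14 \left(\frac{e^{t}}{6} + \frac{5}{6}\right)^{6} e^{2 t}}{3} + \frac{14 \left(\frac{e^{t}}{6} + \frac{5}{6}\right)^{5} e^{3 t}}{9}
M^(3)(0) = \frac{68}{9}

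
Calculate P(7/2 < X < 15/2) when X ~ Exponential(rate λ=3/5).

P(7/2 < X < 15/2) = ∫_{7/2}^{15/2} f(x) dx
where f(x) = \frac{3 e^{- \frac{3 x}{5}}}{5}
= - \frac{1}{e^{\frac{9}{2}}} + e^{- \frac{21}{10}}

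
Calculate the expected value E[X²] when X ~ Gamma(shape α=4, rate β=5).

Using the identity E[X²] = Var(X) + (E[X])²:
E[X] = \frac{4}{5}
Var(X) = \frac{4}{25}
E[X²] = \frac{4}{25} + (\frac{4}{5})²
= \frac{4}{5}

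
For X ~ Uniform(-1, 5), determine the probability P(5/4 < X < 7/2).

P(5/4 < X < 7/2) = ∫_{5/4}^{7/2} f(x) dx
where f(x) = \frac{1}{6}
= \frac{3}{8}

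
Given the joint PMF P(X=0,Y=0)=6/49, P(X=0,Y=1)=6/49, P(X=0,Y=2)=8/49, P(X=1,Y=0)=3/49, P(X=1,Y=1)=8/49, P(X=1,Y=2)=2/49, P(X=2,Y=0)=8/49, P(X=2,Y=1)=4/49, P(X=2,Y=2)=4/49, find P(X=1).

P(X=1) = P(X=1,Y=0) + P(X=1,Y=1) + P(X=1,Y=2)
= 3/49 + 8/49 + 2/49
= 13/49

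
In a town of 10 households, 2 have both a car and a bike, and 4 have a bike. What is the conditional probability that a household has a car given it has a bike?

P(A ∩ B) = 2/10 = 1/5
P(B) = 4/10 = 2/5
P(A|B) = P(A ∩ B) / P(B) = (1/5) / (2/5) = 1/2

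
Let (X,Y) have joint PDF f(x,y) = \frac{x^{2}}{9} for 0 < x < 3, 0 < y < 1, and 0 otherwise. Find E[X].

f_X(x) = ∫_0^1 \frac{x^{2}}{9} dy = \frac{x^{2}}{9}
E[X] = ∫_0^3 x × (\frac{x^{2}}{9}) dx = \frac{9}{4}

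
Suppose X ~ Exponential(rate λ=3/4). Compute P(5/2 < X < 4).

P(5/2 < X < 4) = ∫_{5/2}^{4} f(x) dx
where f(x) = \frac{3 e^{- \frac{3 x}{4}}}{4}
= - \frac{1}{e^{3}} + e^{- \frac{15}{8}}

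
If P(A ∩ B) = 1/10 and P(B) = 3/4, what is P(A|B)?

P(A|B) = P(A ∩ B) / P(B)
= (1/10) / (3/4)
= 2/15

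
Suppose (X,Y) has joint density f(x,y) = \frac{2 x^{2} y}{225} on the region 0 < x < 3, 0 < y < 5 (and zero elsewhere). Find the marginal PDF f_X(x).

f_X(x) = ∫_0^5 f(x,y) dy
= ∫_0^5 \frac{2 x^{2} y}{225} dy
= \frac{x^{2}}{9} for 0 < x < 3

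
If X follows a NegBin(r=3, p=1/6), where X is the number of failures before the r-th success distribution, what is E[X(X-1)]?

E[X(X-1)] = E[X² - X] = E[X²] - E[X]
E[X] = 15
E[X²] = Var(X) + (E[X])² = 90 + (15)² = 315
E[X(X-1)] = 315 - 15 = 300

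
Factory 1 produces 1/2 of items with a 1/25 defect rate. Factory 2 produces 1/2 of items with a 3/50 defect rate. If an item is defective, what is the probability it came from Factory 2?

Using Bayes' theorem:
P(F1) = 1/2, P(D|F1) = 1/25
P(F2) = 1/2, P(D|F2) = 3/50
P(D) = P(D|F1)P(F1) + P(D|F2)P(F2)
     = \frac{1}{20}
P(F2|D) = P(D|F2)P(F2) / P(D)
= \frac{3}{5}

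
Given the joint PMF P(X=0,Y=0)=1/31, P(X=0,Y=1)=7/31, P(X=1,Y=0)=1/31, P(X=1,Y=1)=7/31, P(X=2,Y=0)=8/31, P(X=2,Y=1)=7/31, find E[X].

First find marginal of X:
P(X=0) = 8/31
P(X=1) = 8/31
P(X=2) = 15/31
E[X] = 0 × 8/31 + 1 × 8/31 + 2 × 15/31 = 38/31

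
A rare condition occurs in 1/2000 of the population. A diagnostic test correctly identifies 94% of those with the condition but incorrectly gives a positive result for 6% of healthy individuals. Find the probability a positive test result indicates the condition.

Let D = the rare event, + = positive/flagged.
P(D) = 1/2000
P(+|D) = 94/100 = 47/50
P(+|D') = 6/100 = 3/50
P(+) = P(+|D)P(D) + P(+|D')P(D')
     = \frac{47}{50} × \frac{1}{2000} + \frac{3}{50} × \frac{1999}{2000}
     = \frac{1511}{25000}
P(D|+) = P(+|D)P(D)/P(+) = \frac{47}{6044}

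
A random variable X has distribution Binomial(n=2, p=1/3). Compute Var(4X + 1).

For X ~ Binomial(n=2, p=1/3):
Var(X) = \frac{4}{9}
Var(4X + 1) = (4)² × Var(X) = 16 × \frac{4}{9} = \frac{64}{9}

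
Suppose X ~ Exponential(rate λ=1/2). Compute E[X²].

Using the identity E[X²] = Var(X) + (E[X])²:
E[X] = 2
Var(X) = 4
E[X²] = 4 + (2)²
= 8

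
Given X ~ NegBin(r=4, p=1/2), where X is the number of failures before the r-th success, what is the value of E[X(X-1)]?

E[X(X-1)] = E[X² - X] = E[X²] - E[X]
E[X] = 4
E[X²] = Var(X) + (E[X])² = 8 + (4)² = 24
E[X(X-1)] = 24 - 4 = 20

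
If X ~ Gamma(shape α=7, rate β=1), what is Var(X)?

For X ~ Gamma(shape α=7, rate β=1):
Var(X) = 7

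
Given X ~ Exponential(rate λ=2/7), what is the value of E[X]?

For X ~ Exponential(rate λ=2/7), the expected value is:
E[X] = \frac{7}{2}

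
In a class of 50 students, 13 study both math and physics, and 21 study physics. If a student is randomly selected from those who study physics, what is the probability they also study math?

P(A ∩ B) = 13/50
P(B) = 21/50
P(A|B) = P(A ∩ B) / P(B) = (13/50) / (21/50) = 13/21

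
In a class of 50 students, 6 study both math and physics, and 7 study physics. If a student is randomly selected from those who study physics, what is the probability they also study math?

P(A ∩ B) = 6/50 = 3/25
P(B) = 7/50
P(A|B) = P(A ∩ B) / P(B) = (3/25) / (7/50) = 6/7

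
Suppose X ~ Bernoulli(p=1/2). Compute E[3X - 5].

For X ~ Bernoulli(p=1/2):
E[X] = \frac{1}{2}
E[3X - 5] = 3 × E[X] - 5 = - \frac{7}{2}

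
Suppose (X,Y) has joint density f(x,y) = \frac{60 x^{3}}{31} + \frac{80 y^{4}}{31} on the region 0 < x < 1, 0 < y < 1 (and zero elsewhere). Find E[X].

E[X] = ∫_0^1 ∫_0^1 x × f(x,y) dy dx
= ∫_0^1 ∫_0^1 x × (\frac{60 x^{3}}{31} + \frac{80 y^{4}}{31}) dy dx
= \frac{20}{31}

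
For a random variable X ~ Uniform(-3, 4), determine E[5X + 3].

For X ~ Uniform(-3, 4):
E[X] = \frac{1}{2}
E[5X + 3] = 5 × E[X] + 3 = \frac{11}{2}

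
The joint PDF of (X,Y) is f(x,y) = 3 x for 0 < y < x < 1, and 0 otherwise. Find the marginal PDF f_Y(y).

f_Y(y) = ∫_y^1 3 x dx = \frac{3}{2} - \frac{3 y^{2}}{2}
for 0 < y < 1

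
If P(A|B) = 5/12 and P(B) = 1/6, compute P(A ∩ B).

By definition, P(A|B) = P(A ∩ B) / P(B)
So P(A ∩ B) = P(A|B) × P(B)
= 5/12 × 1/6
= 5/72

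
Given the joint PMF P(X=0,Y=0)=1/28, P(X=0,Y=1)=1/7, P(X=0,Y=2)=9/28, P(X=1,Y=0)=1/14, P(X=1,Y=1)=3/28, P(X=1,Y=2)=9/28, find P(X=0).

P(X=0) = P(X=0,Y=0) + P(X=0,Y=1) + P(X=0,Y=2)
= 1/28 + 1/7 + 9/28
= 1/2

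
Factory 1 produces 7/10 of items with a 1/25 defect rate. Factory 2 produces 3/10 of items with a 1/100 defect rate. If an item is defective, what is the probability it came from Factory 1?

Using Bayes' theorem:
P(F1) = 7/10, P(D|F1) = 1/25
P(F2) = 3/10, P(D|F2) = 1/100
P(D) = P(D|F1)P(F1) + P(D|F2)P(F2)
     = \frac{31}{1000}
P(F1|D) = P(D|F1)P(F1) / P(D)
= \frac{28}{31}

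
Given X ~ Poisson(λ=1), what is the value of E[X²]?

Using the identity E[X²] = Var(X) + (E[X])²:
E[X] = 1
Var(X) = 1
E[X²] = 1 + (1)²
= 2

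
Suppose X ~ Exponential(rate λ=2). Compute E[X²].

Using the identity E[X²] = Var(X) + (E[X])²:
E[X] = \frac{1}{2}
Var(X) = \frac{1}{4}
E[X²] = \frac{1}{4} + (\frac{1}{2})²
= \frac{1}{2}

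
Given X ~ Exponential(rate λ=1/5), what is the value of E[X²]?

Using the identity E[X²] = Var(X) + (E[X])²:
E[X] = 5
Var(X) = 25
E[X²] = 25 + (5)²
= 50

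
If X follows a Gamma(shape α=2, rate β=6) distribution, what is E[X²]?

Using the identity E[X²] = Var(X) + (E[X])²:
E[X] = \frac{1}{3}
Var(X) = \frac{1}{18}
E[X²] = \frac{1}{18} + (\frac{1}{3})²
= \frac{1}{6}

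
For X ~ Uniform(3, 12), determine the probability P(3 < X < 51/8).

P(3 < X < 51/8) = ∫_{3}^{51/8} f(x) dx
where f(x) = \frac{1}{9}
= \frac{3}{8}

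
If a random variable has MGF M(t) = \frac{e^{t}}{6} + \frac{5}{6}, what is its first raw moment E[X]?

To find E[X], compute M^(1)(0):
M^(1)(t) = \frac{e^{t}}{6}
M^(1)(0) = \frac{1}{6}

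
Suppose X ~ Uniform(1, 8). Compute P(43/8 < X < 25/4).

P(43/8 < X < 25/4) = ∫_{43/8}^{25/4} f(x) dx
where f(x) = \frac{1}{7}
= \frac{1}{8}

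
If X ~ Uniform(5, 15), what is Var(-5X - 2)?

For X ~ Uniform(5, 15):
Var(X) = \frac{25}{3}
Var(-5X - 2) = (-5)² × Var(X) = 25 × \frac{25}{3} = \frac{625}{3}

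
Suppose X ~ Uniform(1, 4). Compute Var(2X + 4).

For X ~ Uniform(1, 4):
Var(X) = \frac{3}{4}
Var(2X + 4) = (2)² × Var(X) = 4 × \frac{3}{4} = 3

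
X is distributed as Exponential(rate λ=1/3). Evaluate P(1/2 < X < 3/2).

P(1/2 < X < 3/2) = ∫_{1/2}^{3/2} f(x) dx
where f(x) = \frac{e^{- \frac{x}{3}}}{3}
= - \frac{1}{e^{\frac{1}{2}}} + e^{- \frac{1}{6}}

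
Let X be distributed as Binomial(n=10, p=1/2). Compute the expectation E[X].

For X ~ Binomial(n=10, p=1/2), the expected value is:
E[X] = 5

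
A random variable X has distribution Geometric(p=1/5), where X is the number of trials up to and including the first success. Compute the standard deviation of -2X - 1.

For X ~ Geometric(p=1/5), where X is the number of trials up to and including the first success:
Var(X) = 20
SD(X) = √(Var(X)) = √(20) = 2 \sqrt{5}
SD(-2X - 1) = |-2| × SD(X) = 2 × 2 \sqrt{5} = 4 \sqrt{5}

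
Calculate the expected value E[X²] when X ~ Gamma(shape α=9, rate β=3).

Using the identity E[X²] = Var(X) + (E[X])²:
E[X] = 3
Var(X) = 1
E[X²] = 1 + (3)²
= 10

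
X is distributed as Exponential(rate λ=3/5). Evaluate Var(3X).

For X ~ Exponential(rate λ=3/5):
Var(X) = \frac{25}{9}
Var(3X) = (3)² × Var(X) = 9 × \frac{25}{9} = 25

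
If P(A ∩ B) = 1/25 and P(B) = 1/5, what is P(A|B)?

P(A|B) = P(A ∩ B) / P(B)
= (1/25) / (1/5)
= 1/5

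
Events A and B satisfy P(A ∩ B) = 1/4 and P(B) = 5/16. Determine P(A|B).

P(A|B) = P(A ∩ B) / P(B)
= (1/4) / (5/16)
= 4/5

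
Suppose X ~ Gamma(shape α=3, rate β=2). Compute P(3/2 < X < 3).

P(3/2 < X < 3) = ∫_{3/2}^{3} f(x) dx
where f(x) = 4 x^{2} e^{- 2 x}
= \frac{-50 + 17 e^{3}}{2 e^{6}}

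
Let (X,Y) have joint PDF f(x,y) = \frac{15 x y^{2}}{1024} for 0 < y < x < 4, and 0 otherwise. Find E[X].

f_X(x) = ∫_0^x \frac{15 x y^{2}}{1024} dy = \frac{5 x^{4}}{1024}
E[X] = ∫_0^4 x × (\frac{5 x^{4}}{1024}) dx = \frac{10}{3}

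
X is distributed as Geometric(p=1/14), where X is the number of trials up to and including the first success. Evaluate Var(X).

For X ~ Geometric(p=1/14), where X is the number of trials up to and including the first success:
Var(X) = 182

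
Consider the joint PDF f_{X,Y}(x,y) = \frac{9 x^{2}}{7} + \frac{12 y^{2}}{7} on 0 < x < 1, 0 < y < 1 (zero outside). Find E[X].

E[X] = ∫_0^1 ∫_0^1 x × f(x,y) dy dx
= ∫_0^1 ∫_0^1 x × (\frac{9 x^{2}}{7} + \frac{12 y^{2}}{7}) dy dx
= \frac{17}{28}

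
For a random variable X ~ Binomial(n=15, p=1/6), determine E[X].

For X ~ Binomial(n=15, p=1/6), the expected value is:
E[X] = \frac{5}{2}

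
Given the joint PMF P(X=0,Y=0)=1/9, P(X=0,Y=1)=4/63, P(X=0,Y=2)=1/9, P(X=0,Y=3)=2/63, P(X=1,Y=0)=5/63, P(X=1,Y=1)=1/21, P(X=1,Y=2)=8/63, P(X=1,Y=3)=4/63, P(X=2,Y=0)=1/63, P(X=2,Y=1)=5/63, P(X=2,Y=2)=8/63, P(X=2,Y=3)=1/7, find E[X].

First find marginal of X:
P(X=0) = 20/63
P(X=1) = 20/63
P(X=2) = 23/63
E[X] = 0 × 20/63 + 1 × 20/63 + 2 × 23/63 = 22/21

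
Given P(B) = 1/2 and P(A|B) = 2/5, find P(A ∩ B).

By definition, P(A|B) = P(A ∩ B) / P(B)
So P(A ∩ B) = P(A|B) × P(B)
= 2/5 × 1/2
= 1/5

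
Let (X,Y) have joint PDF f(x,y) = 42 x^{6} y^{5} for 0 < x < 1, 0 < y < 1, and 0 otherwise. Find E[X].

E[X] = ∫_0^1 ∫_0^1 x × f(x,y) dy dx
= ∫_0^1 ∫_0^1 x × (42 x^{6} y^{5}) dy dx
= \frac{7}{8}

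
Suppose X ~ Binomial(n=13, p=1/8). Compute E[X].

For X ~ Binomial(n=13, p=1/8), the expected value is:
E[X] = \frac{13}{8}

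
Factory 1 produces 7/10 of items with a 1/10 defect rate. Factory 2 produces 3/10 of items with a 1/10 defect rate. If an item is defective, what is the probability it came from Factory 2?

Using Bayes' theorem:
P(F1) = 7/10, P(D|F1) = 1/10
P(F2) = 3/10, P(D|F2) = 1/10
P(D) = P(D|F1)P(F1) + P(D|F2)P(F2)
     = \frac{1}{10}
P(F2|D) = P(D|F2)P(F2) / P(D)
= \frac{3}{10}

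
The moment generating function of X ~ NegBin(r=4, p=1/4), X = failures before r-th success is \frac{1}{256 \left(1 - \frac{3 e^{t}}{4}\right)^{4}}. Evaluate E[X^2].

To find E[X^2], compute M^(2)(0):
M^(1)(t) = \frac{3 e^{t}}{256 \left(1 - \frac{3 e^{t}}{4}\right)^{5}}
M^(2)(t) = \frac{3 e^{t}}{256 \left(1 - \frac{3 e^{t}}{4}\right)^{5}} + \frac{45 e^{2 t}}{1024 \left(1 - \frac{3 e^{t}}{4}\right)^{6}}
M^(2)(0) = 192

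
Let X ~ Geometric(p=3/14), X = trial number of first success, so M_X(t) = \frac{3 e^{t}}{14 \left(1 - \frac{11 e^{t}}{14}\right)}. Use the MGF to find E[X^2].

To find E[X^2], compute M^(2)(0):
M^(1)(t) = \frac{3 e^{t}}{14 \left(1 - \frac{11 e^{t}}{14}\right)} + \frac{33 e^{2 t}}{196 \left(1 - \frac{11 e^{t}}{14}\right)^{2}}
M^(2)(t) = \frac{3 e^{t}}{14 \left(1 - \frac{11 e^{t}}{14}\right)} + \frac{99 e^{2 t}}{196 \left(1 - \frac{11 e^{t}}{14}\right)^{2}} + \frac{363 e^{3 t}}{1372 \left(1 - \frac{11 e^{t}}{14}\right)^{3}}
M^(2)(0) = \frac{350}{9}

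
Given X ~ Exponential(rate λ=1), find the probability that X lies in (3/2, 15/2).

P(3/2 < X < 15/2) = ∫_{3/2}^{15/2} f(x) dx
where f(x) = e^{- x}
= - \frac{1 - e^{6}}{e^{\frac{15}{2}}}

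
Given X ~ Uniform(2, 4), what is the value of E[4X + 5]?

For X ~ Uniform(2, 4):
E[X] = 3
E[4X + 5] = 4 × E[X] + 5 = 17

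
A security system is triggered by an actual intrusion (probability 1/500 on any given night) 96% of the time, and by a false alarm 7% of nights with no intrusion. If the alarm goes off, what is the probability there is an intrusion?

Let D = the rare event, + = positive/flagged.
P(D) = 1/500
P(+|D) = 96/100 = 24/25
P(+|D') = 7/100
P(+) = P(+|D)P(D) + P(+|D')P(D')
     = \frac{24}{25} × \frac{1}{500} + \frac{7}{100} × \frac{499}{500}
     = \frac{3589}{50000}
P(D|+) = P(+|D)P(D)/P(+) = \frac{96}{3589}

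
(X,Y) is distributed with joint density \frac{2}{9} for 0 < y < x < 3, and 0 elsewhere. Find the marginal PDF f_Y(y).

f_Y(y) = ∫_y^3 \frac{2}{9} dx = \frac{2}{3} - \frac{2 y}{9}
for 0 < y < 3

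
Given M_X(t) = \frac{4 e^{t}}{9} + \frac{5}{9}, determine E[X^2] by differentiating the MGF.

To find E[X^2], compute M^(2)(0):
M^(1)(t) = \frac{4 e^{t}}{9}
M^(2)(t) = \frac{4 e^{t}}{9}
M^(2)(0) = \frac{4}{9}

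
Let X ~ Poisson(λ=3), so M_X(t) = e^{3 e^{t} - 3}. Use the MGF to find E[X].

To find E[X], compute M^(1)(0):
M^(1)(t) = 3 e^{t} e^{3 e^{t} - 3}
M^(1)(0) = 3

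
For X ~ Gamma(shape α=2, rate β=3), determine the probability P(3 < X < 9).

P(3 < X < 9) = ∫_{3}^{9} f(x) dx
where f(x) = 9 x e^{- 3 x}
= \frac{2 \left(-14 + 5 e^{18}\right)}{e^{27}}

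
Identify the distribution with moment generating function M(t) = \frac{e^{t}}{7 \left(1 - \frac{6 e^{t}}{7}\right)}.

The MGF M(t) = \frac{e^{t}}{7 \left(1 - \frac{6 e^{t}}{7}\right)} is the standard form for the Geometric distribution.
Comparing with the known MGF formula identifies: Geometric(p=1/7), X = trial number of first success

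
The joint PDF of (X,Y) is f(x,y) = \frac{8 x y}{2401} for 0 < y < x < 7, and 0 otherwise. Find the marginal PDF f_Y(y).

f_Y(y) = ∫_y^7 \frac{8 x y}{2401} dx = \frac{4 y \left(49 - y^{2}\right)}{2401}
for 0 < y < 7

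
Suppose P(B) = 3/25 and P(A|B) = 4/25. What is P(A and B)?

By definition, P(A|B) = P(A ∩ B) / P(B)
So P(A ∩ B) = P(A|B) × P(B)
= 4/25 × 3/25
= 12/625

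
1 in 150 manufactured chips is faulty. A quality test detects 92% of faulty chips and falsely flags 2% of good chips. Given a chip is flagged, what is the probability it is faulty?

Let D = the rare event, + = positive/flagged.
P(D) = 1/150
P(+|D) = 92/100 = 23/25
P(+|D') = 2/100 = 1/50
P(+) = P(+|D)P(D) + P(+|D')P(D')
     = \frac{23}{25} × \frac{1}{150} + \frac{1}{50} × \frac{149}{150}
     = \frac{13}{500}
P(D|+) = P(+|D)P(D)/P(+) = \frac{46}{195}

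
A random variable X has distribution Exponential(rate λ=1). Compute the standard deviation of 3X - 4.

For X ~ Exponential(rate λ=1):
Var(X) = 1
SD(X) = √(Var(X)) = √(1) = 1
SD(3X - 4) = |3| × SD(X) = 3 × 1 = 3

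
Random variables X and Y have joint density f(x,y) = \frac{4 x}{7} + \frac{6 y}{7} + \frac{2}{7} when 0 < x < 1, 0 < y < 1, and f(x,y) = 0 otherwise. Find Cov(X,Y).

E[XY] = ∫∫ xy × f(x,y) dx dy = \frac{13}{42}
E[X] = \frac{23}{42}
E[Y] = \frac{4}{7}
Cov(X,Y) = E[XY] - E[X]E[Y] = - \frac{1}{294}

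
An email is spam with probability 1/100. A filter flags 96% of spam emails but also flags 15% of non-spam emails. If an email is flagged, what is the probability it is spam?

Let D = the rare event, + = positive/flagged.
P(D) = 1/100
P(+|D) = 96/100 = 24/25
P(+|D') = 15/100 = 3/20
P(+) = P(+|D)P(D) + P(+|D')P(D')
     = \frac{24}{25} × \frac{1}{100} + \frac{3}{20} × \frac{99}{100}
     = \frac{1581}{10000}
P(D|+) = P(+|D)P(D)/P(+) = \frac{32}{527}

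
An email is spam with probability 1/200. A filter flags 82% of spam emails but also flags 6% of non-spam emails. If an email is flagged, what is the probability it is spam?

Let D = the rare event, + = positive/flagged.
P(D) = 1/200
P(+|D) = 82/100 = 41/50
P(+|D') = 6/100 = 3/50
P(+) = P(+|D)P(D) + P(+|D')P(D')
     = \frac{41}{50} × \frac{1}{200} + \frac{3}{50} × \frac{199}{200}
     = \frac{319}{5000}
P(D|+) = P(+|D)P(D)/P(+) = \frac{41}{638}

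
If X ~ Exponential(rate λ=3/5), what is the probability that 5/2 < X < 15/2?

P(5/2 < X < 15/2) = ∫_{5/2}^{15/2} f(x) dx
where f(x) = \frac{3 e^{- \frac{3 x}{5}}}{5}
= - \frac{1 - e^{3}}{e^{\frac{9}{2}}}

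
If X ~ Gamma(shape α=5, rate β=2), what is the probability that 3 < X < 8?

P(3 < X < 8) = ∫_{3}^{8} f(x) dx
where f(x) = \frac{4 x^{4} e^{- 2 x}}{3}
= \frac{5 \left(-2135 + 69 e^{10}\right)}{3 e^{16}}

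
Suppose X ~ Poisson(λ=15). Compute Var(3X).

For X ~ Poisson(λ=15):
Var(X) = 15
Var(3X) = (3)² × Var(X) = 9 × 15 = 135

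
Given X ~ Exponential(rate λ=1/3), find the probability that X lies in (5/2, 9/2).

P(5/2 < X < 9/2) = ∫_{5/2}^{9/2} f(x) dx
where f(x) = \frac{e^{- \frac{x}{3}}}{3}
= - \frac{1}{e^{\frac{3}{2}}} + e^{- \frac{5}{6}}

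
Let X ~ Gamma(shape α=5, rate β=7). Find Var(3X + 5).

For X ~ Gamma(shape α=5, rate β=7):
Var(X) = \frac{5}{49}
Var(3X + 5) = (3)² × Var(X) = 9 × \frac{5}{49} = \frac{45}{49}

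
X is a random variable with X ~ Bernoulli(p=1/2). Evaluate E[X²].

Using the identity E[X²] = Var(X) + (E[X])²:
E[X] = \frac{1}{2}
Var(X) = \frac{1}{4}
E[X²] = \frac{1}{4} + (\frac{1}{2})²
= \frac{1}{2}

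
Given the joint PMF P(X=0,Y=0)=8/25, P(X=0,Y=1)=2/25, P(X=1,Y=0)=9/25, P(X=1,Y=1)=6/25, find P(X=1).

P(X=1) = P(X=1,Y=0) + P(X=1,Y=1)
= 9/25 + 6/25
= 3/5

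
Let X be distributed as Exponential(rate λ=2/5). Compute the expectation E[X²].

Using the identity E[X²] = Var(X) + (E[X])²:
E[X] = \frac{5}{2}
Var(X) = \frac{25}{4}
E[X²] = \frac{25}{4} + (\frac{5}{2})²
= \frac{25}{2}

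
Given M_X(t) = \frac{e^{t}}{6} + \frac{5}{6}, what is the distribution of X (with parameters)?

The MGF M(t) = \frac{e^{t}}{6} + \frac{5}{6} is the standard form for the Bernoulli distribution.
Comparing with the known MGF formula identifies: Bernoulli(p=1/6)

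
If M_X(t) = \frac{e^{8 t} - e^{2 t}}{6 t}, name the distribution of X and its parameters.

The MGF M(t) = \frac{e^{8 t} - e^{2 t}}{6 t} is the standard form for the Uniform distribution.
Comparing with the known MGF formula identifies: Uniform(2, 8)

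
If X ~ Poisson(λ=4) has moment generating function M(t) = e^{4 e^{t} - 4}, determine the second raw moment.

To find E[X^2], compute M^(2)(0):
M^(1)(t) = 4 e^{t} e^{4 e^{t} - 4}
M^(2)(t) = 16 e^{2 t} e^{4 e^{t} - 4} + 4 e^{t} e^{4 e^{t} - 4}
M^(2)(0) = 20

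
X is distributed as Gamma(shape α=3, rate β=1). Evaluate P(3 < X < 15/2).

P(3 < X < 15/2) = ∫_{3}^{15/2} f(x) dx
where f(x) = \frac{x^{2} e^{- x}}{2}
= - \frac{293}{8 e^{\frac{15}{2}}} + \frac{17}{2 e^{3}}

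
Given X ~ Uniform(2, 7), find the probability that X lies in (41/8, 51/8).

P(41/8 < X < 51/8) = ∫_{41/8}^{51/8} f(x) dx
where f(x) = \frac{1}{5}
= \frac{1}{4}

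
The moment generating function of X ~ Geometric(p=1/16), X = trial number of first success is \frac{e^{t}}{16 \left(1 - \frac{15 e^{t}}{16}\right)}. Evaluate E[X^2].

To find E[X^2], compute M^(2)(0):
M^(1)(t) = \frac{e^{t}}{16 \left(1 - \frac{15 e^{t}}{16}\right)} + \frac{15 e^{2 t}}{256 \left(1 - \frac{15 e^{t}}{16}\right)^{2}}
M^(2)(t) = \frac{e^{t}}{16 \left(1 - \frac{15 e^{t}}{16}\right)} + \frac{45 e^{2 t}}{256 \left(1 - \frac{15 e^{t}}{16}\right)^{2}} + \frac{225 e^{3 t}}{2048 \left(1 - \frac{15 e^{t}}{16}\right)^{3}}
M^(2)(0) = 496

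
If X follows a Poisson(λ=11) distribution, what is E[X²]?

Using the identity E[X²] = Var(X) + (E[X])²:
E[X] = 11
Var(X) = 11
E[X²] = 11 + (11)²
= 132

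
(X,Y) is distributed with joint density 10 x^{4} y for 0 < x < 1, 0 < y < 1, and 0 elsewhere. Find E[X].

E[X] = ∫_0^1 ∫_0^1 x × f(x,y) dy dx
= ∫_0^1 ∫_0^1 x × (10 x^{4} y) dy dx
= \frac{5}{6}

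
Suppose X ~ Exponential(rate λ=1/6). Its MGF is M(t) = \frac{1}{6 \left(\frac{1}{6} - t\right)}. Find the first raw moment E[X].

To find E[X], compute M^(1)(0):
M^(1)(t) = \frac{1}{6 \left(\frac{1}{6} - t\right)^{2}}
M^(1)(0) = 6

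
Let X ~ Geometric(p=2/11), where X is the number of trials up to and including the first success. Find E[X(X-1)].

E[X(X-1)] = E[X² - X] = E[X²] - E[X]
E[X] = \frac{11}{2}
E[X²] = Var(X) + (E[X])² = \frac{99}{4} + (\frac{11}{2})² = 55
E[X(X-1)] = 55 - \frac{11}{2} = \frac{99}{2}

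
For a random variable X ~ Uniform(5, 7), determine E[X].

For X ~ Uniform(5, 7), the expected value is:
E[X] = 6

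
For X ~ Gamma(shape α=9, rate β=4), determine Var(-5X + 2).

For X ~ Gamma(shape α=9, rate β=4):
Var(X) = \frac{9}{16}
Var(-5X + 2) = (-5)² × Var(X) = 25 × \frac{9}{16} = \frac{225}{16}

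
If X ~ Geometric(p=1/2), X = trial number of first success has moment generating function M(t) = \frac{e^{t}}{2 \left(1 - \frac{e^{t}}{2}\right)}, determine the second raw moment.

To find E[X^2], compute M^(2)(0):
M^(1)(t) = \frac{e^{t}}{2 \left(1 - \frac{e^{t}}{2}\right)} + \frac{e^{2 t}}{4 \left(1 - \frac{e^{t}}{2}\right)^{2}}
M^(2)(t) = \frac{e^{t}}{2 \left(1 - \frac{e^{t}}{2}\right)} + \frac{3 e^{2 t}}{4 \left(1 - \frac{e^{t}}{2}\right)^{2}} + \frac{e^{3 t}}{4 \left(1 - \frac{e^{t}}{2}\right)^{3}}
M^(2)(0) = 6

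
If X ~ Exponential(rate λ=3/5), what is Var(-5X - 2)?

For X ~ Exponential(rate λ=3/5):
Var(X) = \frac{25}{9}
Var(-5X - 2) = (-5)² × Var(X) = 25 × \frac{25}{9} = \frac{625}{9}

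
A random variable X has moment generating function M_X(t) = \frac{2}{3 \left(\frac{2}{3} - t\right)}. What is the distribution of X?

The MGF M(t) = \frac{2}{3 \left(\frac{2}{3} - t\right)} is the standard form for the Exponential distribution.
Comparing with the known MGF formula identifies: Exponential(rate λ=2/3)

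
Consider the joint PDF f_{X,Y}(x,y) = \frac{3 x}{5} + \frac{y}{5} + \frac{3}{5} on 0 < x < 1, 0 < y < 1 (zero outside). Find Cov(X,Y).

E[XY] = ∫∫ xy × f(x,y) dx dy = \frac{17}{60}
E[X] = \frac{11}{20}
E[Y] = \frac{31}{60}
Cov(X,Y) = E[XY] - E[X]E[Y] = - \frac{1}{1200}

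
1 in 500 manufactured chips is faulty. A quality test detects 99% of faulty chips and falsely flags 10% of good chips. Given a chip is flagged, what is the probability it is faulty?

Let D = the rare event, + = positive/flagged.
P(D) = 1/500
P(+|D) = 99/100
P(+|D') = 10/100 = 1/10
P(+) = P(+|D)P(D) + P(+|D')P(D')
     = \frac{99}{100} × \frac{1}{500} + \frac{1}{10} × \frac{499}{500}
     = \frac{5089}{50000}
P(D|+) = P(+|D)P(D)/P(+) = \frac{99}{5089}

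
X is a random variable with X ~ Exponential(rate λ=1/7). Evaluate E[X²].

Using the identity E[X²] = Var(X) + (E[X])²:
E[X] = 7
Var(X) = 49
E[X²] = 49 + (7)²
= 98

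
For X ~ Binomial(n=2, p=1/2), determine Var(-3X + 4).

For X ~ Binomial(n=2, p=1/2):
Var(X) = \frac{1}{2}
Var(-3X + 4) = (-3)² × Var(X) = 9 × \frac{1}{2} = \frac{9}{2}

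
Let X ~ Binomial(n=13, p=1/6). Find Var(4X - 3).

For X ~ Binomial(n=13, p=1/6):
Var(X) = \frac{65}{36}
Var(4X - 3) = (4)² × Var(X) = 16 × \frac{65}{36} = \frac{260}{9}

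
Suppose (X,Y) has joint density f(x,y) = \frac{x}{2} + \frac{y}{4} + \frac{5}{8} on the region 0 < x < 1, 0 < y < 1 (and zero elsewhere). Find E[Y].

E[Y] = ∫_0^1 ∫_0^1 y × f(x,y) dx dy
= \frac{25}{48}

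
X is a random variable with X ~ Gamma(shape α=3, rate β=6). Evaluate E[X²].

Using the identity E[X²] = Var(X) + (E[X])²:
E[X] = \frac{1}{2}
Var(X) = \frac{1}{12}
E[X²] = \frac{1}{12} + (\frac{1}{2})²
= \frac{1}{3}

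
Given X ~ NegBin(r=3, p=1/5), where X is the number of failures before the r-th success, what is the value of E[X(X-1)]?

E[X(X-1)] = E[X² - X] = E[X²] - E[X]
E[X] = 12
E[X²] = Var(X) + (E[X])² = 60 + (12)² = 204
E[X(X-1)] = 204 - 12 = 192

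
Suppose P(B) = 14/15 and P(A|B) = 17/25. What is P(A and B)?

By definition, P(A|B) = P(A ∩ B) / P(B)
So P(A ∩ B) = P(A|B) × P(B)
= 17/25 × 14/15
= 238/375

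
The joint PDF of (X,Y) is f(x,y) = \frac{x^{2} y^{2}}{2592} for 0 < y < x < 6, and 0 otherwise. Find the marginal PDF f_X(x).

f_X(x) = ∫_0^x \frac{x^{2} y^{2}}{2592} dy = \frac{x^{5}}{7776}
for 0 < x < 6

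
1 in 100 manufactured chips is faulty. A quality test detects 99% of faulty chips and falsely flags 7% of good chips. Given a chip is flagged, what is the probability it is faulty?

Let D = the rare event, + = positive/flagged.
P(D) = 1/100
P(+|D) = 99/100
P(+|D') = 7/100
P(+) = P(+|D)P(D) + P(+|D')P(D')
     = \frac{99}{100} × \frac{1}{100} + \frac{7}{100} × \frac{99}{100}
     = \frac{99}{1250}
P(D|+) = P(+|D)P(D)/P(+) = \frac{1}{8}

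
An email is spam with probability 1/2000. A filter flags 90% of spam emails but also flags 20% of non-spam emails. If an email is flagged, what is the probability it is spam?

Let D = the rare event, + = positive/flagged.
P(D) = 1/2000
P(+|D) = 90/100 = 9/10
P(+|D') = 20/100 = 1/5
P(+) = P(+|D)P(D) + P(+|D')P(D')
     = \frac{9}{10} × \frac{1}{2000} + \frac{1}{5} × \frac{1999}{2000}
     = \frac{4007}{20000}
P(D|+) = P(+|D)P(D)/P(+) = \frac{9}{4007}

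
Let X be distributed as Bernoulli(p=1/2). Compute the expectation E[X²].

Using the identity E[X²] = Var(X) + (E[X])²:
E[X] = \frac{1}{2}
Var(X) = \frac{1}{4}
E[X²] = \frac{1}{4} + (\frac{1}{2})²
= \frac{1}{2}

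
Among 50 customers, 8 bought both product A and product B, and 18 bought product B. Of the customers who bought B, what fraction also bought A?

P(A ∩ B) = 8/50 = 4/25
P(B) = 18/50 = 9/25
P(A|B) = P(A ∩ B) / P(B) = (4/25) / (9/25) = 4/9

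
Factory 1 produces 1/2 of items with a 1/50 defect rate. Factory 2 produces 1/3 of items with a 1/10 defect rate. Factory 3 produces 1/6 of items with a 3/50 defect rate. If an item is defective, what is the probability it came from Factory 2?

Using Bayes' theorem:
P(F1) = 1/2, P(D|F1) = 1/50
P(F2) = 1/3, P(D|F2) = 1/10
P(F3) = 1/6, P(D|F3) = 3/50
P(D) = P(D|F1)P(F1) + P(D|F2)P(F2) + P(D|F3)P(F3)
     = \frac{4}{75}
P(F2|D) = P(D|F2)P(F2) / P(D)
= \frac{5}{8}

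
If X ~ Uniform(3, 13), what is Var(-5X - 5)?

For X ~ Uniform(3, 13):
Var(X) = \frac{25}{3}
Var(-5X - 5) = (-5)² × Var(X) = 25 × \frac{25}{3} = \frac{625}{3}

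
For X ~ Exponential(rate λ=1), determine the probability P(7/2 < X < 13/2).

P(7/2 < X < 13/2) = ∫_{7/2}^{13/2} f(x) dx
where f(x) = e^{- x}
= - \frac{1 - e^{3}}{e^{\frac{13}{2}}}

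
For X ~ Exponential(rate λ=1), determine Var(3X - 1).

For X ~ Exponential(rate λ=1):
Var(X) = 1
Var(3X - 1) = (3)² × Var(X) = 9 × 1 = 9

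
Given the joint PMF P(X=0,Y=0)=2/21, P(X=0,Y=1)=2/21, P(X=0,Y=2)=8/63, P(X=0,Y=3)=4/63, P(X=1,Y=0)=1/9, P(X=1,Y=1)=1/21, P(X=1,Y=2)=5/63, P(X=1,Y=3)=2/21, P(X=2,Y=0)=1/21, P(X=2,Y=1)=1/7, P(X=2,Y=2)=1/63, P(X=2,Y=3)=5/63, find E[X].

First find marginal of X:
P(X=0) = 8/21
P(X=1) = 1/3
P(X=2) = 2/7
E[X] = 0 × 8/21 + 1 × 1/3 + 2 × 2/7 = 19/21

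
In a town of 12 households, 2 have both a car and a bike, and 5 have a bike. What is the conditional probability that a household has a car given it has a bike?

P(A ∩ B) = 2/12 = 1/6
P(B) = 5/12
P(A|B) = P(A ∩ B) / P(B) = (1/6) / (5/12) = 2/5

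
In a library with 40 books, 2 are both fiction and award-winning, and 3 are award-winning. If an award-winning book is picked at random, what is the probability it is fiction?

P(A ∩ B) = 2/40 = 1/20
P(B) = 3/40
P(A|B) = P(A ∩ B) / P(B) = (1/20) / (3/40) = 2/3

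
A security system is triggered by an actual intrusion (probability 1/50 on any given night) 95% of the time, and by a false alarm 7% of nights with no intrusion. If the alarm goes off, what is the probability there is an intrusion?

Let D = the rare event, + = positive/flagged.
P(D) = 1/50
P(+|D) = 95/100 = 19/20
P(+|D') = 7/100
P(+) = P(+|D)P(D) + P(+|D')P(D')
     = \frac{19}{20} × \frac{1}{50} + \frac{7}{100} × \frac{49}{50}
     = \frac{219}{2500}
P(D|+) = P(+|D)P(D)/P(+) = \frac{95}{438}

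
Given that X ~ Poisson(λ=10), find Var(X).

For X ~ Poisson(λ=10):
Var(X) = 10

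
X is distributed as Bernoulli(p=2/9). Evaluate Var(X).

For X ~ Bernoulli(p=2/9):
Var(X) = \frac{14}{81}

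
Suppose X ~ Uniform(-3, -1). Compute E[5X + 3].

For X ~ Uniform(-3, -1):
E[X] = -2
E[5X + 3] = 5 × E[X] + 3 = -7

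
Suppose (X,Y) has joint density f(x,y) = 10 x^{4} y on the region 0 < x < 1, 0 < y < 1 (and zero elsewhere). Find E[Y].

E[Y] = ∫_0^1 ∫_0^1 y × f(x,y) dx dy
= \frac{2}{3}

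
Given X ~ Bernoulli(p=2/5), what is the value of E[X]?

For X ~ Bernoulli(p=2/5), the expected value is:
E[X] = \frac{2}{5}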